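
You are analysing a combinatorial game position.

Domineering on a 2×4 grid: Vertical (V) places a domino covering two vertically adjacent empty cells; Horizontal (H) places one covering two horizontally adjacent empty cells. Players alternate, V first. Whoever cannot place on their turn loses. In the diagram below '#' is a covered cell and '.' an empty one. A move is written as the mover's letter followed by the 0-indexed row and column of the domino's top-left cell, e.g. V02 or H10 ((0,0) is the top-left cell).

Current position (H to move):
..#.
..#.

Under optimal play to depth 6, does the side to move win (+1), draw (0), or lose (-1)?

[..#./..#.] H move#1: H00:+1/###./..#.*, H10:+1/..#./###.
[###./..#.] V move#2: V03:-1/####/..##*
[####/..##] H move#3: H10:+1/####/####*
[####/####] end (terminal -1, V#4); searched ..#./..#. to 6

value(..#./..#., H) = +1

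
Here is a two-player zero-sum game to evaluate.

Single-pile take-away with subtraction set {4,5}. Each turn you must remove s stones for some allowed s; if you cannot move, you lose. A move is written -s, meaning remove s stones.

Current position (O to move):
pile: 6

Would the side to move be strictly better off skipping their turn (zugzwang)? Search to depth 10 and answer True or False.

zugzwang(6, O) = False

ply 1, O at 6 | -4=+1→2*; -5=+1→1
ply 2: 2 is terminal -1 (X); from 6 depth 10
suppose O passes — search the same position with X to move:
pass> ply 1, X at 6 | -4=+1→2*; -5=+1→1
pass> ply 2: 2 is terminal -1 (O); from 6 depth 10
for O: play +1, pass -1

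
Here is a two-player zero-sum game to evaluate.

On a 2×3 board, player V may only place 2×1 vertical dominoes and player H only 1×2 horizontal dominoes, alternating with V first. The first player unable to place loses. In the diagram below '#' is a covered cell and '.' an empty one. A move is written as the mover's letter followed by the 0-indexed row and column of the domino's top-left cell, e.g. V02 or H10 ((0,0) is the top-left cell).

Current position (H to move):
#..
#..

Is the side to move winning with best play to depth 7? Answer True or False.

ply 1, H at #../#.. | H01=+1→###/#..*; H11=+1→#../###
ply 2: ###/#.. is terminal -1 (V); from #../#.. depth 7

H winning at [#../#..]: True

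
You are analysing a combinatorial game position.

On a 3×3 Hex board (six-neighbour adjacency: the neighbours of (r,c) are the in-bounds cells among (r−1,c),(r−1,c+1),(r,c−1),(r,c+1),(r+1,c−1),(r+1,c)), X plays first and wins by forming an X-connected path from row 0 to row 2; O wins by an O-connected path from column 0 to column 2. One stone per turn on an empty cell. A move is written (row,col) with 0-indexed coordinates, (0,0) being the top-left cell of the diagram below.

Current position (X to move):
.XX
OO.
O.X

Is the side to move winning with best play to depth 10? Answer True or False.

X winning at [.XX/OO./O.X]: True

p1 X@[.XX/OO./O.X]: (0,0)[XXX/OO./O.X]-1 (1,2)[.XX/OOX/O.X]+1* (2,1)[.XX/OO./OXX]-1
p2 O@[.XX/OOX/O.X] terminal -1; root [.XX/OO./O.X] d10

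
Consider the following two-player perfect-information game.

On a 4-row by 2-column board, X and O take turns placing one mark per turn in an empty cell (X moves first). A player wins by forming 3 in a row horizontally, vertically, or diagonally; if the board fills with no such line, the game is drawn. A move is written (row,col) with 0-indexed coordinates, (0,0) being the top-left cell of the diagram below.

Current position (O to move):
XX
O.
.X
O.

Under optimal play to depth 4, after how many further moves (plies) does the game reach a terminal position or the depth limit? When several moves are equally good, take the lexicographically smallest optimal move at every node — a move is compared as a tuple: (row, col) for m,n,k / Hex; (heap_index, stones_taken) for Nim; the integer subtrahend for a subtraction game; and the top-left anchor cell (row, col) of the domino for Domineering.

[XX/O./.X/O.] O move#1: (1,1):+0/XX/OO/.X/O., (2,0):+1/XX/O./OX/O.*, (3,1):-1/XX/O./.X/OO
[XX/O./OX/O.] end (terminal -1, X#2); searched XX/O./.X/O. to 4

PV length from [XX/O./.X/O.]: 1 ply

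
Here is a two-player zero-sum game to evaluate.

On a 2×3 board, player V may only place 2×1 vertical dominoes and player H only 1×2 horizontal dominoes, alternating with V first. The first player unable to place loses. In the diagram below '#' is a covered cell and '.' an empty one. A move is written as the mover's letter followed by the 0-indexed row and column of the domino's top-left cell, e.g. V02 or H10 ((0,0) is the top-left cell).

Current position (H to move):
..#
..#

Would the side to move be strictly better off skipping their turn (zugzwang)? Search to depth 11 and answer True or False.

p1 H@[..#/..#]: H00[###/..#]+1* H10[..#/###]+1
p2 V@[###/..#] terminal -1; root [..#/..#] d11
pass branch (V moves first from the same position):
  | p1 V@[..#/..#]: V00[#.#/#.#]+1* V01[.##/.##]+1
  | p2 H@[#.#/#.#] terminal -1; root [..#/..#] d11
H moving scores +1; H passing scores -1

zugzwang(..#/..#, H) = False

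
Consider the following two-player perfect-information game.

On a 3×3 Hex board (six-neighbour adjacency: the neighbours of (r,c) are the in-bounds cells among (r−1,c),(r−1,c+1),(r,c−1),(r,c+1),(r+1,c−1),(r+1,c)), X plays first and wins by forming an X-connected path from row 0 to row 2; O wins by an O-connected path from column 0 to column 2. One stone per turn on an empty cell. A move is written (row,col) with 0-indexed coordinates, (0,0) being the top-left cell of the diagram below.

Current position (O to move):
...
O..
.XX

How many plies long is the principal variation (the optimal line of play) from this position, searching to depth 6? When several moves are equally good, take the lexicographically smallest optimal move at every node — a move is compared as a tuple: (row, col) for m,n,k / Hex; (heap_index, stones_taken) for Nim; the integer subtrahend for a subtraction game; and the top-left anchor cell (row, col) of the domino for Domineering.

p1 O@[.../O../.XX]: (0,0)[O../O../.XX]-1 (0,1)[.O./O../.XX]-1 (0,2)[..O/O../.XX]+1* (1,1)[.../OO./.XX]+1 (1,2)[.../O.O/.XX]-1 (2,0)[.../O../OXX]-1
p2 X@[..O/O../.XX]: (0,0)[X.O/O../.XX]-1* (0,1)[.XO/O../.XX]-1 (1,1)[..O/OX./.XX]-1 (1,2)[..O/O.X/.XX]-1 (2,0)[..O/O../XXX]-1
p3 O@[X.O/O../.XX]: (0,1)[XOO/O../.XX]+1* (1,1)[X.O/OO./.XX]+1 (1,2)[X.O/O.O/.XX]+1 (2,0)[X.O/O../OXX]+1
p4 X@[XOO/O../.XX] terminal -1; root [.../O../.XX] d6

PV length from [.../O../.XX]: 3 plies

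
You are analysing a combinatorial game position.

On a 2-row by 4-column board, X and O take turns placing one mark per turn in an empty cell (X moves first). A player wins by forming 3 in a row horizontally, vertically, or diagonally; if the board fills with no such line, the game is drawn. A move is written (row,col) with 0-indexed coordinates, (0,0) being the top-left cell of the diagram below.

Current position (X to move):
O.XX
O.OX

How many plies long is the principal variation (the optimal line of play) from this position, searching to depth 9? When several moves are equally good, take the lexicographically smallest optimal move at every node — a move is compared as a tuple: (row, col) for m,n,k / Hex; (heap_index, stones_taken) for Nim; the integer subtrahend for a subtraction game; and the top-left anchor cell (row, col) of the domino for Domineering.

PV length from [O.XX/O.OX]: 1 ply

[O.XX/O.OX] X move#1: (0,1):+1/OXXX/O.OX*, (1,1):+0/O.XX/OXOX
[OXXX/O.OX] end (terminal -1, O#2); searched O.XX/O.OX to 9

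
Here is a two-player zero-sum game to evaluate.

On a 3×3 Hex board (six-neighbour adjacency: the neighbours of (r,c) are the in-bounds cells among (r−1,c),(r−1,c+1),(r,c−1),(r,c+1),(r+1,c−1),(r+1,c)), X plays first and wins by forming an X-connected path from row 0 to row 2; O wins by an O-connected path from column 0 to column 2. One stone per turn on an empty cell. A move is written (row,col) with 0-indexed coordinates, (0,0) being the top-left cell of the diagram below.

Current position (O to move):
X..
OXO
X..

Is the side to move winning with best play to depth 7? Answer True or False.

p1 O@[X../OXO/X..]: (0,1)[XO./OXO/X..]-1* (0,2)[X.O/OXO/X..]-1 (2,1)[X../OXO/XO.]-1 (2,2)[X../OXO/X.O]-1
p2 X@[XO./OXO/X..]: (0,2)[XOX/OXO/X..]+1* (2,1)[XO./OXO/XX.]-1 (2,2)[XO./OXO/X.X]-1
p3 O@[XOX/OXO/X..] terminal -1; root [X../OXO/X..] d7

O winning at [X../OXO/X..]: False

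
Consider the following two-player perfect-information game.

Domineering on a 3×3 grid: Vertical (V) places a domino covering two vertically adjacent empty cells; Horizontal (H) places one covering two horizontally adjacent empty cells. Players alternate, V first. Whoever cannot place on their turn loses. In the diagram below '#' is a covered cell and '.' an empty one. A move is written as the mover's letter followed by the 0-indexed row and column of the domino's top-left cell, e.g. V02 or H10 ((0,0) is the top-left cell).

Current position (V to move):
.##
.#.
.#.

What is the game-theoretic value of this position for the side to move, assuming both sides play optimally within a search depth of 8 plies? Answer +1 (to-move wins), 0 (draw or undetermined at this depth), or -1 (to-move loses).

value(.##/.#./.#., V) = +1

[.##/.#./.#.] V move#1: V00:+1/###/##./.#.*, V10:+1/.##/##./##., V12:+1/.##/.##/.##
[###/##./.#.] end (terminal -1, H#2); searched .##/.#./.#. to 8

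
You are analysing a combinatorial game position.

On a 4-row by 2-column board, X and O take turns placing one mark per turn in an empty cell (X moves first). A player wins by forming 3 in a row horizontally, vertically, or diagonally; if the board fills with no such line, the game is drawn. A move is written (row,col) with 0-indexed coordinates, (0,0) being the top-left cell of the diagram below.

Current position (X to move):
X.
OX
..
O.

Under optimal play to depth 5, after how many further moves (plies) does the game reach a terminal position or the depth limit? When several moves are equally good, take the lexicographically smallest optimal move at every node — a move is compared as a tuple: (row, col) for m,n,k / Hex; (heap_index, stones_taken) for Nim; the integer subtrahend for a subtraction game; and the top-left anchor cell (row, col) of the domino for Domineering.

p1 X@[X./OX/../O.]: (0,1)[XX/OX/../O.]-1 (2,0)[X./OX/X./O.]+0* (2,1)[X./OX/.X/O.]-1 (3,1)[X./OX/../OX]-1
p2 O@[X./OX/X./O.]: (0,1)[XO/OX/X./O.]+0* (2,1)[X./OX/XO/O.]+0 (3,1)[X./OX/X./OO]+0
p3 X@[XO/OX/X./O.]: (2,1)[XO/OX/XX/O.]+0* (3,1)[XO/OX/X./OX]+0
p4 O@[XO/OX/XX/O.]: (3,1)[XO/OX/XX/OO]+0*
p5 X@[XO/OX/XX/OO] terminal +0; root [X./OX/../O.] d5

PV length from [X./OX/../O.]: 4 plies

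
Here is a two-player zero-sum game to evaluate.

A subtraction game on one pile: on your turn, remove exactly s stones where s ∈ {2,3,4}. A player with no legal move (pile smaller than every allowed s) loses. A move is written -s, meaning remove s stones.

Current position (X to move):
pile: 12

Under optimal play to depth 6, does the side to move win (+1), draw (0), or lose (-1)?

value(12, X) = -1

ply 1, X at 12 | -2=-1→10*; -3=-1→9; -4=-1→8
ply 2, O at 10 | -2=-1→8; -3=+1→7*; -4=+1→6
ply 3, X at 7 | -2=-1→5*; -3=-1→4; -4=-1→3
ply 4, O at 5 | -2=-1→3; -3=-1→2; -4=+1→1*
ply 5: 1 is terminal -1 (X); from 12 depth 6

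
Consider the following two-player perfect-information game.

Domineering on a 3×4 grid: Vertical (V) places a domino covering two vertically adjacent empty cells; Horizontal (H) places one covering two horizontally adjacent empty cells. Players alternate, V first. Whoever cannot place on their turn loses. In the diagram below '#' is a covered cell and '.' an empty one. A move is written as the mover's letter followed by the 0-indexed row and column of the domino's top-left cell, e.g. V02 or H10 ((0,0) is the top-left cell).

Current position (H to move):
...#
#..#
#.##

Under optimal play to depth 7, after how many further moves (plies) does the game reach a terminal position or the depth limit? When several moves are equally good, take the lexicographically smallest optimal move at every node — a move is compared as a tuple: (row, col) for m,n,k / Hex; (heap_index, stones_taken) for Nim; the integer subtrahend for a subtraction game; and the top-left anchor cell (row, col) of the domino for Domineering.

PV length from [...#/#..#/#.##]: 1 ply

p1 H@[...#/#..#/#.##]: H00[##.#/#..#/#.##]-1 H01[.###/#..#/#.##]-1 H11[...#/####/#.##]+1*
p2 V@[...#/####/#.##] terminal -1; root [...#/#..#/#.##] d7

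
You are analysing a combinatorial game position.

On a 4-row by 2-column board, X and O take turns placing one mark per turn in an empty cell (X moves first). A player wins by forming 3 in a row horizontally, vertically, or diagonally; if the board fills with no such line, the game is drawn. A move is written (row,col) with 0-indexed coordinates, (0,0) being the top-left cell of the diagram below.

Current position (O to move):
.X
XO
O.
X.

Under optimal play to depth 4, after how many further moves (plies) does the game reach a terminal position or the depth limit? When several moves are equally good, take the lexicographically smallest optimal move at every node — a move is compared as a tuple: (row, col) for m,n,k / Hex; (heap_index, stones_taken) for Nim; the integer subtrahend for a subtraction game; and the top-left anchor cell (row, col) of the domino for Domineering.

PV length from [.X/XO/O./X.]: 3 plies

ply 1, O at .X/XO/O./X. | (0,0)=+0→OX/XO/O./X.*; (2,1)=+0→.X/XO/OO/X.; (3,1)=+0→.X/XO/O./XO
ply 2, X at OX/XO/O./X. | (2,1)=+0→OX/XO/OX/X.*; (3,1)=+0→OX/XO/O./XX
ply 3, O at OX/XO/OX/X. | (3,1)=+0→OX/XO/OX/XO*
ply 4: OX/XO/OX/XO is terminal +0 (X); from .X/XO/O./X. depth 4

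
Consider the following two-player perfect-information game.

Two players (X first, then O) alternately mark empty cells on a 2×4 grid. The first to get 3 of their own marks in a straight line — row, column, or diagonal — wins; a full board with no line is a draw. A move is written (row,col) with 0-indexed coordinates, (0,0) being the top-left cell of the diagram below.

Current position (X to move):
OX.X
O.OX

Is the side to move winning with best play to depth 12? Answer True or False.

p1 X@[OX.X/O.OX]: (0,2)[OXXX/O.OX]+1* (1,1)[OX.X/OXOX]+0
p2 O@[OXXX/O.OX] terminal -1; root [OX.X/O.OX] d12

X winning at [OX.X/O.OX]: True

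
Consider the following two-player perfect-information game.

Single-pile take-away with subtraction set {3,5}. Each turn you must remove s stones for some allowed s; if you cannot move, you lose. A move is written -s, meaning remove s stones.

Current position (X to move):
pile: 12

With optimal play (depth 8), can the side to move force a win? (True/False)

ply 1, X at 12 | -3=+1→9*; -5=-1→7
ply 2, O at 9 | -3=-1→6*; -5=-1→4
ply 3, X at 6 | -3=-1→3; -5=+1→1*
ply 4: 1 is terminal -1 (O); from 12 depth 8

X winning at [12]: True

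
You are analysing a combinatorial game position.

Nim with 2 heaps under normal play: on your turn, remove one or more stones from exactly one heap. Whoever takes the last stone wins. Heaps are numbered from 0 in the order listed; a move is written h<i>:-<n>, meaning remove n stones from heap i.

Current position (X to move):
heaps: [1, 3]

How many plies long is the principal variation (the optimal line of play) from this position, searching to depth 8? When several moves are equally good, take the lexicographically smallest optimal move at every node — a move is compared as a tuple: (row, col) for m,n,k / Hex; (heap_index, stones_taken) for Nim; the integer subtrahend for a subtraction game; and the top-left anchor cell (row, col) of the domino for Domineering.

PV length from [(1,3)]: 3 plies

p1 X@[(1,3)]: h0:-1[(0,3)]-1 h1:-1[(1,2)]-1 h1:-2[(1,1)]+1* h1:-3[(1,0)]-1
p2 O@[(1,1)]: h0:-1[(0,1)]-1* h1:-1[(1,0)]-1
p3 X@[(0,1)]: h1:-1[(0,0)]+1*
p4 O@[(0,0)] terminal -1; root [(1,3)] d8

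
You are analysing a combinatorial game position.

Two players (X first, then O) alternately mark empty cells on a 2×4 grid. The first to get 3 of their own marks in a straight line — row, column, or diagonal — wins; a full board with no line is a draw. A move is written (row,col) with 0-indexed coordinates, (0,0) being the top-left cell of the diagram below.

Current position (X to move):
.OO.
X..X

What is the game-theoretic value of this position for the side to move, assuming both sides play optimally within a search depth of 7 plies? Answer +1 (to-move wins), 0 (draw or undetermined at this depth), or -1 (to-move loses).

[.OO./X..X] X move#1: (0,0):-1/XOO./X..X*, (0,3):-1/.OOX/X..X, (1,1):-1/.OO./XX.X, (1,2):-1/.OO./X.XX
[XOO./X..X] O move#2: (0,3):+1/XOOO/X..X*, (1,1):+0/XOO./XO.X, (1,2):+0/XOO./X.OX
[XOOO/X..X] end (terminal -1, X#3); searched .OO./X..X to 7

value(.OO./X..X, X) = -1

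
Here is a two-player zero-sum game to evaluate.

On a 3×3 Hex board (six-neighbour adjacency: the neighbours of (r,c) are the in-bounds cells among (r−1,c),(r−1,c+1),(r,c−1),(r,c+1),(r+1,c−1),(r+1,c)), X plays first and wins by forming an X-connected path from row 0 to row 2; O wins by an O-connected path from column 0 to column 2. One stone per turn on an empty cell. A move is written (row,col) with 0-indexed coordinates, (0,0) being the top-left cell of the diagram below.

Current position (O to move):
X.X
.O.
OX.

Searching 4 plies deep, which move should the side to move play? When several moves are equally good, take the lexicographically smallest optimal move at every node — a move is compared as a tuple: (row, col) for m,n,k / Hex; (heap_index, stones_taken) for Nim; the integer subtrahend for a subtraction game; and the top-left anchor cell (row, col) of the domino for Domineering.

O's best at [X.X/.O./OX.]: (1,2)

ply 1, O at X.X/.O./OX. | (0,1)=-1→XOX/.O./OX.; (1,0)=-1→X.X/OO./OX.; (1,2)=+1→X.X/.OO/OX.*; (2,2)=-1→X.X/.O./OXO
ply 2: X.X/.OO/OX. is terminal -1 (X); from X.X/.O./OX. depth 4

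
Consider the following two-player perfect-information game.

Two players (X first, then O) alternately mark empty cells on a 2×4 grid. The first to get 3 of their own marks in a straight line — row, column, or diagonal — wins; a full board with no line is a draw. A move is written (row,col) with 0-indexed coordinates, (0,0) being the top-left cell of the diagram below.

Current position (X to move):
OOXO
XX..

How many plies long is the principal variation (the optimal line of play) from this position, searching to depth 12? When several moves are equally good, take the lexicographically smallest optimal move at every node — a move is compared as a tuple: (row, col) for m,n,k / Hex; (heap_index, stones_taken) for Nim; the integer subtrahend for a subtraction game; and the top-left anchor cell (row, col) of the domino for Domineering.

PV length from [OOXO/XX..]: 1 ply

p1 X@[OOXO/XX..]: (1,2)[OOXO/XXX.]+1* (1,3)[OOXO/XX.X]+0
p2 O@[OOXO/XXX.] terminal -1; root [OOXO/XX..] d12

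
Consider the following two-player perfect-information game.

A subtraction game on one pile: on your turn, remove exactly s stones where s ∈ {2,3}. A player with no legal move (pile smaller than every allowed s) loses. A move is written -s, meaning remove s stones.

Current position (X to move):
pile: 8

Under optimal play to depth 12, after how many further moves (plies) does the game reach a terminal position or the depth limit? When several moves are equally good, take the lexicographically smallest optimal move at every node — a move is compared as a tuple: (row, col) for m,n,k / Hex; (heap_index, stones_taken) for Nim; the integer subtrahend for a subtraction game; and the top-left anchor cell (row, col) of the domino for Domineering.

ply 1, X at 8 | -2=+1→6*; -3=+1→5
ply 2, O at 6 | -2=-1→4*; -3=-1→3
ply 3, X at 4 | -2=-1→2; -3=+1→1*
ply 4: 1 is terminal -1 (O); from 8 depth 12

PV length from [8]: 3 plies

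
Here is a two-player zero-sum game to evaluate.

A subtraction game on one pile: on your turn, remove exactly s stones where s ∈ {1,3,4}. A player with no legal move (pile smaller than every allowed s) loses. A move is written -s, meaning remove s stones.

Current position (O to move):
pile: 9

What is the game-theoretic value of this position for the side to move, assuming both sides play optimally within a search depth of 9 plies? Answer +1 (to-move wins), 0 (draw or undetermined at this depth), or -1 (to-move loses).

ply 1, O at 9 | -1=-1→8*; -3=-1→6; -4=-1→5
ply 2, X at 8 | -1=+1→7*; -3=-1→5; -4=-1→4
ply 3, O at 7 | -1=-1→6*; -3=-1→4; -4=-1→3
ply 4, X at 6 | -1=-1→5; -3=-1→3; -4=+1→2*
ply 5, O at 2 | -1=-1→1*
ply 6, X at 1 | -1=+1→0*
ply 7: 0 is terminal -1 (O); from 9 depth 9

value(9, O) = -1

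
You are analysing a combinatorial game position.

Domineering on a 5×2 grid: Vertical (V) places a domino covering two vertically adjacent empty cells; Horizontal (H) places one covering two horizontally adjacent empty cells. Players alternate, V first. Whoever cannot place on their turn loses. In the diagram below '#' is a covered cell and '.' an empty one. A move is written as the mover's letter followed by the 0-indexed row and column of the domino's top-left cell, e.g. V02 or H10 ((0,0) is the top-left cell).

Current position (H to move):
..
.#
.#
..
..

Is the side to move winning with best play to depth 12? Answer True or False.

H winning at [../.#/.#/../..]: True

ply 1, H at ../.#/.#/../.. | H00=-1→##/.#/.#/../..; H30=+1→../.#/.#/##/..*; H40=+1→../.#/.#/../##
ply 2, V at ../.#/.#/##/.. | V00=-1→#./##/.#/##/..*; V10=-1→../##/##/##/..
ply 3, H at #./##/.#/##/.. | H40=+1→#./##/.#/##/##*
ply 4: #./##/.#/##/## is terminal -1 (V); from ../.#/.#/../.. depth 12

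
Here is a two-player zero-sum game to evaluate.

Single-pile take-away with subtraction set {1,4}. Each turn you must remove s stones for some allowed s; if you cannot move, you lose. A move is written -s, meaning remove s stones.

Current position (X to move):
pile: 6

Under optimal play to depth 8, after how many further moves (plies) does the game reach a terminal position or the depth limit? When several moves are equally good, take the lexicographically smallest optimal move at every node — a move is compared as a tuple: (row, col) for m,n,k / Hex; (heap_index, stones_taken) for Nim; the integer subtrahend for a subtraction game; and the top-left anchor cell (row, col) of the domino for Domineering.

PV length from [6]: 3 plies

p1 X@[6]: -1[5]+1* -4[2]+1
p2 O@[5]: -1[4]-1* -4[1]-1
p3 X@[4]: -1[3]-1 -4[0]+1*
p4 O@[0] terminal -1; root [6] d8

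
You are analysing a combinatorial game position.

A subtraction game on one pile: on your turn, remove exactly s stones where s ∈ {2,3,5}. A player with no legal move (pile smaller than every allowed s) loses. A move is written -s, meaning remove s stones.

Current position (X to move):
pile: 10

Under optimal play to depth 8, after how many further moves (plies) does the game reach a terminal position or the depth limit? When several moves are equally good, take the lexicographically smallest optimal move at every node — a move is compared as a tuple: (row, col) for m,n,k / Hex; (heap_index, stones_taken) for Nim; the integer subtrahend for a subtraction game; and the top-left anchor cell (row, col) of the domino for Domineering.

PV length from [10]: 3 plies

ply 1, X at 10 | -2=+1→8*; -3=+1→7; -5=-1→5
ply 2, O at 8 | -2=-1→6*; -3=-1→5; -5=-1→3
ply 3, X at 6 | -2=-1→4; -3=-1→3; -5=+1→1*
ply 4: 1 is terminal -1 (O); from 10 depth 8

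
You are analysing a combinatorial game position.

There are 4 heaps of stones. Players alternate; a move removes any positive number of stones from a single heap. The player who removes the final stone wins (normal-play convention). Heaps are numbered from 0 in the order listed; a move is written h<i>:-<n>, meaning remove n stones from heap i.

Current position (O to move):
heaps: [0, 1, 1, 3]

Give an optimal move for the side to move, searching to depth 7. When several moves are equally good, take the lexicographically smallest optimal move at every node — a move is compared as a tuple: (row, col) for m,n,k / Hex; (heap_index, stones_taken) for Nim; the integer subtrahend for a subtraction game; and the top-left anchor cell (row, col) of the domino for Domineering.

O's best at [(0,1,1,3)]: h3:-3

ply 1, O at (0,1,1,3) | h1:-1=-1→(0,0,1,3); h2:-1=-1→(0,1,0,3); h3:-1=-1→(0,1,1,2); h3:-2=-1→(0,1,1,1); h3:-3=+1→(0,1,1,0)*
ply 2, X at (0,1,1,0) | h1:-1=-1→(0,0,1,0)*; h2:-1=-1→(0,1,0,0)
ply 3, O at (0,0,1,0) | h2:-1=+1→(0,0,0,0)*
ply 4: (0,0,0,0) is terminal -1 (X); from (0,1,1,3) depth 7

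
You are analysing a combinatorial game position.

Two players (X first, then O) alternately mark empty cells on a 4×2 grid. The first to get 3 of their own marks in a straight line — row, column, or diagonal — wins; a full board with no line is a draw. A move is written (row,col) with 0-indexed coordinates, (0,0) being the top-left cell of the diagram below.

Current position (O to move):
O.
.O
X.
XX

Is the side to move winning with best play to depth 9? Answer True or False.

ply 1, O at O./.O/X./XX | (0,1)=-1→OO/.O/X./XX; (1,0)=+0→O./OO/X./XX*; (2,1)=-1→O./.O/XO/XX
ply 2, X at O./OO/X./XX | (0,1)=+0→OX/OO/X./XX*; (2,1)=+0→O./OO/XX/XX
ply 3, O at OX/OO/X./XX | (2,1)=+0→OX/OO/XO/XX*
ply 4: OX/OO/XO/XX is terminal +0 (X); from O./.O/X./XX depth 9

O winning at [O./.O/X./XX]: False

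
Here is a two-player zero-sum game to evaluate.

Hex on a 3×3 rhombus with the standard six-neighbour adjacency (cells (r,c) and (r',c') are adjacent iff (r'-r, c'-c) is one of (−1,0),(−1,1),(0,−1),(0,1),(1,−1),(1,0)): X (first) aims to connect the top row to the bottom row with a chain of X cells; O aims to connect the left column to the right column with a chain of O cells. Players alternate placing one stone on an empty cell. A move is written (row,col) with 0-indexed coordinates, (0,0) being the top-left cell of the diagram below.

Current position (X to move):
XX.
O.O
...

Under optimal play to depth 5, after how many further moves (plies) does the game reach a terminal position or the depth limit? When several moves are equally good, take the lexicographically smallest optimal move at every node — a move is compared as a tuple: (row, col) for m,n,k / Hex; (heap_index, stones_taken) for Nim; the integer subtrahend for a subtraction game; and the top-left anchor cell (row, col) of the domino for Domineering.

PV length from [XX./O.O/...]: 3 plies

ply 1, X at XX./O.O/... | (0,2)=-1→XXX/O.O/...; (1,1)=+1→XX./OXO/...*; (2,0)=-1→XX./O.O/X..; (2,1)=-1→XX./O.O/.X.; (2,2)=-1→XX./O.O/..X
ply 2, O at XX./OXO/... | (0,2)=-1→XXO/OXO/...*; (2,0)=-1→XX./OXO/O..; (2,1)=-1→XX./OXO/.O.; (2,2)=-1→XX./OXO/..O
ply 3, X at XXO/OXO/... | (2,0)=+1→XXO/OXO/X..*; (2,1)=+1→XXO/OXO/.X.; (2,2)=+1→XXO/OXO/..X
ply 4: XXO/OXO/X.. is terminal -1 (O); from XX./O.O/... depth 5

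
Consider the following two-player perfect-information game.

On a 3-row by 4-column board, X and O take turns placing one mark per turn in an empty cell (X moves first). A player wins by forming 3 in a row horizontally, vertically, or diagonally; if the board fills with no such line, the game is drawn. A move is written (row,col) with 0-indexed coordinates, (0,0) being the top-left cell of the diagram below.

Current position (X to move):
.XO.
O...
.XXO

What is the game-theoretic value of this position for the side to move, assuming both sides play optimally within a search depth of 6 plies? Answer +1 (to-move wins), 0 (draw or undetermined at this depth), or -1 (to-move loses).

p1 X@[.XO./O.../.XXO]: (0,0)[XXO./O.../.XXO]+1* (0,3)[.XOX/O.../.XXO]+1 (1,1)[.XO./OX../.XXO]+1 (1,2)[.XO./O.X./.XXO]+1 (1,3)[.XO./O..X/.XXO]+1 (2,0)[.XO./O.../XXXO]+1
p2 O@[XXO./O.../.XXO]: (0,3)[XXOO/O.../.XXO]-1* (1,1)[XXO./OO../.XXO]-1 (1,2)[XXO./O.O./.XXO]-1 (1,3)[XXO./O..O/.XXO]-1 (2,0)[XXO./O.../OXXO]-1
p3 X@[XXOO/O.../.XXO]: (1,1)[XXOO/OX../.XXO]+1* (1,2)[XXOO/O.X./.XXO]-1 (1,3)[XXOO/O..X/.XXO]+1 (2,0)[XXOO/O.../XXXO]+1
p4 O@[XXOO/OX../.XXO] terminal -1; root [.XO./O.../.XXO] d6

value(.XO./O.../.XXO, X) = +1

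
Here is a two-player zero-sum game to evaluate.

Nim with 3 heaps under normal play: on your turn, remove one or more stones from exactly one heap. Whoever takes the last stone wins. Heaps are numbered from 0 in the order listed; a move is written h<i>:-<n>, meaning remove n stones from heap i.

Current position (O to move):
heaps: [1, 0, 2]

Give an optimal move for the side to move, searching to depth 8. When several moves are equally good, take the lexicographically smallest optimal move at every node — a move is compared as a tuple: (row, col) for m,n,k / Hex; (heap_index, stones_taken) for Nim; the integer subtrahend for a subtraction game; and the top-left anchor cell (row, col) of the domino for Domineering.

O's best at [(1,0,2)]: h2:-1

p1 O@[(1,0,2)]: h0:-1[(0,0,2)]-1 h2:-1[(1,0,1)]+1* h2:-2[(1,0,0)]-1
p2 X@[(1,0,1)]: h0:-1[(0,0,1)]-1* h2:-1[(1,0,0)]-1
p3 O@[(0,0,1)]: h2:-1[(0,0,0)]+1*
p4 X@[(0,0,0)] terminal -1; root [(1,0,2)] d8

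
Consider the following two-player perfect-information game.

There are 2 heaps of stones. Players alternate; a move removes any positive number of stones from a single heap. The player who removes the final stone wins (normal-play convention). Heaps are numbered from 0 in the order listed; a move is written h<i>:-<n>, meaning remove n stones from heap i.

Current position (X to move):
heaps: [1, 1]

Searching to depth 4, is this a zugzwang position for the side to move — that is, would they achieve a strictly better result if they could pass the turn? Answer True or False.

[(1,1)] X move#1: h0:-1:-1/(0,1)*, h1:-1:-1/(1,0)
[(0,1)] O move#2: h1:-1:+1/(0,0)*
[(0,0)] end (terminal -1, X#3); searched (1,1) to 4
suppose X passes — search the same position with O to move:
pass> [(1,1)] O move#1: h0:-1:-1/(0,1)*, h1:-1:-1/(1,0)
pass> [(0,1)] X move#2: h1:-1:+1/(0,0)*
pass> [(0,0)] end (terminal -1, O#3); searched (1,1) to 4
for X: play -1, pass +1

zugzwang((1,1), X) = True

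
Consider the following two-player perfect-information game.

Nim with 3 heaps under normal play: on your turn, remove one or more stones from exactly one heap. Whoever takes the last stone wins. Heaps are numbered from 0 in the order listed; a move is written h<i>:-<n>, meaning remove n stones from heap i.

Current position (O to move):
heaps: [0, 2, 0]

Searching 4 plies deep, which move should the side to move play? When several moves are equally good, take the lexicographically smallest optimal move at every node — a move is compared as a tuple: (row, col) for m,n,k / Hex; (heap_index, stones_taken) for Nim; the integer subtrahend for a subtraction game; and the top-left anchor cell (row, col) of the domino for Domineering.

[(0,2,0)] O move#1: h1:-1:-1/(0,1,0), h1:-2:+1/(0,0,0)*
[(0,0,0)] end (terminal -1, X#2); searched (0,2,0) to 4

O's best at [(0,2,0)]: h1:-2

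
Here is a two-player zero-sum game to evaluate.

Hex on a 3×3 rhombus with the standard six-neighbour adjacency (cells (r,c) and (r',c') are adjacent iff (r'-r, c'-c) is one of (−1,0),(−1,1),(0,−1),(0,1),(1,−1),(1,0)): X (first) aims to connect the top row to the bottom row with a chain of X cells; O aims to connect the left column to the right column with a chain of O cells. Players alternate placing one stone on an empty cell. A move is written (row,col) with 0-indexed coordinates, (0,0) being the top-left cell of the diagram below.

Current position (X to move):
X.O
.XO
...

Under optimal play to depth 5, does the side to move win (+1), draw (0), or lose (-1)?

p1 X@[X.O/.XO/...]: (0,1)[XXO/.XO/...]+1* (1,0)[X.O/XXO/...]+1 (2,0)[X.O/.XO/X..]+1 (2,1)[X.O/.XO/.X.]+1 (2,2)[X.O/.XO/..X]+1
p2 O@[XXO/.XO/...]: (1,0)[XXO/OXO/...]-1* (2,0)[XXO/.XO/O..]-1 (2,1)[XXO/.XO/.O.]-1 (2,2)[XXO/.XO/..O]-1
p3 X@[XXO/OXO/...]: (2,0)[XXO/OXO/X..]+1* (2,1)[XXO/OXO/.X.]+1 (2,2)[XXO/OXO/..X]+1
p4 O@[XXO/OXO/X..] terminal -1; root [X.O/.XO/...] d5

value(X.O/.XO/..., X) = +1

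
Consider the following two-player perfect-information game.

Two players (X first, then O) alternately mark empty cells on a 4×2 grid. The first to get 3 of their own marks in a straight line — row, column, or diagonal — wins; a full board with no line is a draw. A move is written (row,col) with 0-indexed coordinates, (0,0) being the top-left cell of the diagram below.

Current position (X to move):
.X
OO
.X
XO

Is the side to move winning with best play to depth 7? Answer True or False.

X winning at [.X/OO/.X/XO]: False

ply 1, X at .X/OO/.X/XO | (0,0)=+0→XX/OO/.X/XO*; (2,0)=+0→.X/OO/XX/XO
ply 2, O at XX/OO/.X/XO | (2,0)=+0→XX/OO/OX/XO*
ply 3: XX/OO/OX/XO is terminal +0 (X); from .X/OO/.X/XO depth 7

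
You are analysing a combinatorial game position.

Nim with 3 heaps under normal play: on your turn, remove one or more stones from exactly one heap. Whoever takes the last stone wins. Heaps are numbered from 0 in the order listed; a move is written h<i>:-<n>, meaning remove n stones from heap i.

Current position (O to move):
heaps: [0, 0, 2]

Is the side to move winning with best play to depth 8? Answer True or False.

p1 O@[(0,0,2)]: h2:-1[(0,0,1)]-1 h2:-2[(0,0,0)]+1*
p2 X@[(0,0,0)] terminal -1; root [(0,0,2)] d8

O winning at [(0,0,2)]: True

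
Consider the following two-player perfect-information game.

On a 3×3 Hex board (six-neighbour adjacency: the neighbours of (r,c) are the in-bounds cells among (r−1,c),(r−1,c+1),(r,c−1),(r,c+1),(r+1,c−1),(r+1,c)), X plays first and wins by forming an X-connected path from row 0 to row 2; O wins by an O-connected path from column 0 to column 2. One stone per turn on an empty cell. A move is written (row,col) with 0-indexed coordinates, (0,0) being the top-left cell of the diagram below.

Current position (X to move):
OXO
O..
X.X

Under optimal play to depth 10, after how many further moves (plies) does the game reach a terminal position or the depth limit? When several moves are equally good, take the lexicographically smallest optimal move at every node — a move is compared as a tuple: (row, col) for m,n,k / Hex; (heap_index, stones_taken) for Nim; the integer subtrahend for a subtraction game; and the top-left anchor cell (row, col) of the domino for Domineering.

ply 1, X at OXO/O../X.X | (1,1)=+1→OXO/OX./X.X*; (1,2)=-1→OXO/O.X/X.X; (2,1)=-1→OXO/O../XXX
ply 2: OXO/OX./X.X is terminal -1 (O); from OXO/O../X.X depth 10

PV length from [OXO/O../X.X]: 1 ply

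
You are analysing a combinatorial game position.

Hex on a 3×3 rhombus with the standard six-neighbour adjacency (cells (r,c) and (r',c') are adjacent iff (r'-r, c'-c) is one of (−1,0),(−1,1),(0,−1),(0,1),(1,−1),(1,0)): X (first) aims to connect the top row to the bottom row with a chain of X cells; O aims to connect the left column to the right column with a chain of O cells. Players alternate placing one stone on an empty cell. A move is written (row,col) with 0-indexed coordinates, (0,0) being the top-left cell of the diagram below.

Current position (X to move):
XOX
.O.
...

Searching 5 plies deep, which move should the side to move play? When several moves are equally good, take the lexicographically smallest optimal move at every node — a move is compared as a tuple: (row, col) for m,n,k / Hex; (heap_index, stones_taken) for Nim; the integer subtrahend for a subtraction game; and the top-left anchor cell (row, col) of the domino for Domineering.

X's best at [XOX/.O./...]: (1,0)

[XOX/.O./...] X move#1: (1,0):+1/XOX/XO./...*, (1,2):+1/XOX/.OX/..., (2,0):+1/XOX/.O./X.., (2,1):-1/XOX/.O./.X., (2,2):-1/XOX/.O./..X
[XOX/XO./...] O move#2: (1,2):-1/XOX/XOO/...*, (2,0):-1/XOX/XO./O.., (2,1):-1/XOX/XO./.O., (2,2):-1/XOX/XO./..O
[XOX/XOO/...] X move#3: (2,0):+1/XOX/XOO/X..*, (2,1):-1/XOX/XOO/.X., (2,2):-1/XOX/XOO/..X
[XOX/XOO/X..] end (terminal -1, O#4); searched XOX/.O./... to 5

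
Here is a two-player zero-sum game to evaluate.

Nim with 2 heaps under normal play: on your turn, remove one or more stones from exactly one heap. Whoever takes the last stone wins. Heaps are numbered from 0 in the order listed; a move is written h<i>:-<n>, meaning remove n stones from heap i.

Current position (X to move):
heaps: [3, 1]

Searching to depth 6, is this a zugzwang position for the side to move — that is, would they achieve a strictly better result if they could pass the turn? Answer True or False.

ply 1, X at (3,1) | h0:-1=-1→(2,1); h0:-2=+1→(1,1)*; h0:-3=-1→(0,1); h1:-1=-1→(3,0)
ply 2, O at (1,1) | h0:-1=-1→(0,1)*; h1:-1=-1→(1,0)
ply 3, X at (0,1) | h1:-1=+1→(0,0)*
ply 4: (0,0) is terminal -1 (O); from (3,1) depth 6
if X skipped the turn, O would face:
~ ply 1, O at (3,1) | h0:-1=-1→(2,1); h0:-2=+1→(1,1)*; h0:-3=-1→(0,1); h1:-1=-1→(3,0)
~ ply 2, X at (1,1) | h0:-1=-1→(0,1)*; h1:-1=-1→(1,0)
~ ply 3, O at (0,1) | h1:-1=+1→(0,0)*
~ ply 4: (0,0) is terminal -1 (X); from (3,1) depth 6
compare (X): move=+1 vs pass=-1

zugzwang((3,1), X) = False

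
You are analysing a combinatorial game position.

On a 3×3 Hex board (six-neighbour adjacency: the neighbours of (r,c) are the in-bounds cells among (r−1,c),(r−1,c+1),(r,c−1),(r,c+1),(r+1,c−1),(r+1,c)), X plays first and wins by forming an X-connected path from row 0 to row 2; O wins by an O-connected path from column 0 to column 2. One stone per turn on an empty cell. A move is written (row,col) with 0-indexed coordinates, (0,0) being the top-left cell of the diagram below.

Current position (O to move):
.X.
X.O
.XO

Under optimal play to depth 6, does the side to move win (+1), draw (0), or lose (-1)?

value(.X./X.O/.XO, O) = -1

p1 O@[.X./X.O/.XO]: (0,0)[OX./X.O/.XO]-1* (0,2)[.XO/X.O/.XO]-1 (1,1)[.X./XOO/.XO]-1 (2,0)[.X./X.O/OXO]-1
p2 X@[OX./X.O/.XO]: (0,2)[OXX/X.O/.XO]+1* (1,1)[OX./XXO/.XO]+1 (2,0)[OX./X.O/XXO]+1
p3 O@[OXX/X.O/.XO]: (1,1)[OXX/XOO/.XO]-1* (2,0)[OXX/X.O/OXO]-1
p4 X@[OXX/XOO/.XO]: (2,0)[OXX/XOO/XXO]+1*
p5 O@[OXX/XOO/XXO] terminal -1; root [.X./X.O/.XO] d6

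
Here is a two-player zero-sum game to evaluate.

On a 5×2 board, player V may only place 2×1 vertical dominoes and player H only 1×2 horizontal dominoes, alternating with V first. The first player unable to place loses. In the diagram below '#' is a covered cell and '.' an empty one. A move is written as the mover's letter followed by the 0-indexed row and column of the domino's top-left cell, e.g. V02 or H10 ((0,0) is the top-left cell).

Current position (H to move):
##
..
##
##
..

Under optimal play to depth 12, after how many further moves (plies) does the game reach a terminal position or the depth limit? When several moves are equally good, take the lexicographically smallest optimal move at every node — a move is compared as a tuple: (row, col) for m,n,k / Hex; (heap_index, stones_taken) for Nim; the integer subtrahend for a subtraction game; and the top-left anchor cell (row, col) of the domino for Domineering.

PV length from [##/../##/##/..]: 1 ply

p1 H@[##/../##/##/..]: H10[##/##/##/##/..]+1* H40[##/../##/##/##]+1
p2 V@[##/##/##/##/..] terminal -1; root [##/../##/##/..] d12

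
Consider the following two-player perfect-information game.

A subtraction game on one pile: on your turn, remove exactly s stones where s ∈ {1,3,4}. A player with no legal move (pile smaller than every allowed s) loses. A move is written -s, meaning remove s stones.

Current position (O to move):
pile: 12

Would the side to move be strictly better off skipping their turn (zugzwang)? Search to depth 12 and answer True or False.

[12] O move#1: -1:-1/11, -3:+1/9*, -4:-1/8
[9] X move#2: -1:-1/8*, -3:-1/6, -4:-1/5
[8] O move#3: -1:+1/7*, -3:-1/5, -4:-1/4
[7] X move#4: -1:-1/6*, -3:-1/4, -4:-1/3
[6] O move#5: -1:-1/5, -3:-1/3, -4:+1/2*
[2] X move#6: -1:-1/1*
[1] O move#7: -1:+1/0*
[0] end (terminal -1, X#8); searched 12 to 12
if O skipped the turn, X would face:
~ [12] X move#1: -1:-1/11, -3:+1/9*, -4:-1/8
~ [9] O move#2: -1:-1/8*, -3:-1/6, -4:-1/5
~ [8] X move#3: -1:+1/7*, -3:-1/5, -4:-1/4
~ [7] O move#4: -1:-1/6*, -3:-1/4, -4:-1/3
~ [6] X move#5: -1:-1/5, -3:-1/3, -4:+1/2*
~ [2] O move#6: -1:-1/1*
~ [1] X move#7: -1:+1/0*
~ [0] end (terminal -1, O#8); searched 12 to 12
compare (O): move=+1 vs pass=-1

zugzwang(12, O) = False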